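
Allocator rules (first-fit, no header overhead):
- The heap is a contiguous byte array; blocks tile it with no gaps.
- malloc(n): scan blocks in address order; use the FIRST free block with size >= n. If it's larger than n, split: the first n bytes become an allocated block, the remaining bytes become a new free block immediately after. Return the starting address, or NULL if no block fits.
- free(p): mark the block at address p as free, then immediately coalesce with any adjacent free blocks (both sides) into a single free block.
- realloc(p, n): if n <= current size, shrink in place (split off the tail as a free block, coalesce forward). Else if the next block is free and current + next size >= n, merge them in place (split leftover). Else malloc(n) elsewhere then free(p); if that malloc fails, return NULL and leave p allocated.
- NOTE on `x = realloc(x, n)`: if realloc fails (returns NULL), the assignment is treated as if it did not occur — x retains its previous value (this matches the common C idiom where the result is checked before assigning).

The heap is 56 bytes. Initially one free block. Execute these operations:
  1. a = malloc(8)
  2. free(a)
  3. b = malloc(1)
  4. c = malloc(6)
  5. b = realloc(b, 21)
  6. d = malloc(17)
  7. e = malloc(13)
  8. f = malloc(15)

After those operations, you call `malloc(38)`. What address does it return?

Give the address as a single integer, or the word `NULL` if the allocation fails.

Answer: NULL

Derivation:
Op 1: a = malloc(8) -> a = 0; heap: [0-7 ALLOC][8-55 FREE]
Op 2: free(a) -> (freed a); heap: [0-55 FREE]
Op 3: b = malloc(1) -> b = 0; heap: [0-0 ALLOC][1-55 FREE]
Op 4: c = malloc(6) -> c = 1; heap: [0-0 ALLOC][1-6 ALLOC][7-55 FREE]
Op 5: b = realloc(b, 21) -> b = 7; heap: [0-0 FREE][1-6 ALLOC][7-27 ALLOC][28-55 FREE]
Op 6: d = malloc(17) -> d = 28; heap: [0-0 FREE][1-6 ALLOC][7-27 ALLOC][28-44 ALLOC][45-55 FREE]
Op 7: e = malloc(13) -> e = NULL; heap: [0-0 FREE][1-6 ALLOC][7-27 ALLOC][28-44 ALLOC][45-55 FREE]
Op 8: f = malloc(15) -> f = NULL; heap: [0-0 FREE][1-6 ALLOC][7-27 ALLOC][28-44 ALLOC][45-55 FREE]
malloc(38): first-fit scan over [0-0 FREE][1-6 ALLOC][7-27 ALLOC][28-44 ALLOC][45-55 FREE] -> NULL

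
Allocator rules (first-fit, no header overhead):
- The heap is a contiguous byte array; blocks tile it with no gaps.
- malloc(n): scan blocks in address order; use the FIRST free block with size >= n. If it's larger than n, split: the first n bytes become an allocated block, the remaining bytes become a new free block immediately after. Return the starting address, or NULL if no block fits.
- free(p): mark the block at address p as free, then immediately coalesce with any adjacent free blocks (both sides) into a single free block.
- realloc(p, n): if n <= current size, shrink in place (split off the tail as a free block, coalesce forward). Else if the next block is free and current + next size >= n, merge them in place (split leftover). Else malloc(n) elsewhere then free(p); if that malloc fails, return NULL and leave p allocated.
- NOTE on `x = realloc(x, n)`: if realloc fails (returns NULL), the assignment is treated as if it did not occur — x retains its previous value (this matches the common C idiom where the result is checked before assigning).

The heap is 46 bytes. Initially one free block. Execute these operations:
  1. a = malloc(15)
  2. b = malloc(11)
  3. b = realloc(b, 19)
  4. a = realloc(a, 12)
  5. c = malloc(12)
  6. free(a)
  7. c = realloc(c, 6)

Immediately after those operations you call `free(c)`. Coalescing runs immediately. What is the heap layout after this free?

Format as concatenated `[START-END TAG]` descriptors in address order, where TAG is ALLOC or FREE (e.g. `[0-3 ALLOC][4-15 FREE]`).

Op 1: a = malloc(15) -> a = 0; heap: [0-14 ALLOC][15-45 FREE]
Op 2: b = malloc(11) -> b = 15; heap: [0-14 ALLOC][15-25 ALLOC][26-45 FREE]
Op 3: b = realloc(b, 19) -> b = 15; heap: [0-14 ALLOC][15-33 ALLOC][34-45 FREE]
Op 4: a = realloc(a, 12) -> a = 0; heap: [0-11 ALLOC][12-14 FREE][15-33 ALLOC][34-45 FREE]
Op 5: c = malloc(12) -> c = 34; heap: [0-11 ALLOC][12-14 FREE][15-33 ALLOC][34-45 ALLOC]
Op 6: free(a) -> (freed a); heap: [0-14 FREE][15-33 ALLOC][34-45 ALLOC]
Op 7: c = realloc(c, 6) -> c = 34; heap: [0-14 FREE][15-33 ALLOC][34-39 ALLOC][40-45 FREE]
free(c): c = 34 -> block [34-39 ALLOC]; mark free, coalesce with adjacent free neighbors -> [0-14 FREE][15-33 ALLOC][34-45 FREE]

Answer: [0-14 FREE][15-33 ALLOC][34-45 FREE]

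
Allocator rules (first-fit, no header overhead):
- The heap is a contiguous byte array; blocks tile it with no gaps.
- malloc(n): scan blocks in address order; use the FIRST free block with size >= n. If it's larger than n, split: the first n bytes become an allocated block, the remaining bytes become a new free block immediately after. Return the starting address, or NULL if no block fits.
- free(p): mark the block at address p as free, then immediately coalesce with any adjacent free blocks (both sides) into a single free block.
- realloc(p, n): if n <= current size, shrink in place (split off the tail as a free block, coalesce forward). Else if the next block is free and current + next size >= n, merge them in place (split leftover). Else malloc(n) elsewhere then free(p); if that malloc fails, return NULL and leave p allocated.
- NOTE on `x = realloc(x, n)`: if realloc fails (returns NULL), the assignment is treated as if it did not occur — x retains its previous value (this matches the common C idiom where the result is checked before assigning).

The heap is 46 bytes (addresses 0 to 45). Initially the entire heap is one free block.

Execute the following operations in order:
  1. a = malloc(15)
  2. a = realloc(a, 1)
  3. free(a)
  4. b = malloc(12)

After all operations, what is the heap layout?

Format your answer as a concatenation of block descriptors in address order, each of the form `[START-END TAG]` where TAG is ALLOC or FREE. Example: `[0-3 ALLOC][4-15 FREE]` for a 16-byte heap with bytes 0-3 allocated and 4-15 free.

Answer: [0-11 ALLOC][12-45 FREE]

Derivation:
Op 1: a = malloc(15) -> a = 0; heap: [0-14 ALLOC][15-45 FREE]
Op 2: a = realloc(a, 1) -> a = 0; heap: [0-0 ALLOC][1-45 FREE]
Op 3: free(a) -> (freed a); heap: [0-45 FREE]
Op 4: b = malloc(12) -> b = 0; heap: [0-11 ALLOC][12-45 FREE]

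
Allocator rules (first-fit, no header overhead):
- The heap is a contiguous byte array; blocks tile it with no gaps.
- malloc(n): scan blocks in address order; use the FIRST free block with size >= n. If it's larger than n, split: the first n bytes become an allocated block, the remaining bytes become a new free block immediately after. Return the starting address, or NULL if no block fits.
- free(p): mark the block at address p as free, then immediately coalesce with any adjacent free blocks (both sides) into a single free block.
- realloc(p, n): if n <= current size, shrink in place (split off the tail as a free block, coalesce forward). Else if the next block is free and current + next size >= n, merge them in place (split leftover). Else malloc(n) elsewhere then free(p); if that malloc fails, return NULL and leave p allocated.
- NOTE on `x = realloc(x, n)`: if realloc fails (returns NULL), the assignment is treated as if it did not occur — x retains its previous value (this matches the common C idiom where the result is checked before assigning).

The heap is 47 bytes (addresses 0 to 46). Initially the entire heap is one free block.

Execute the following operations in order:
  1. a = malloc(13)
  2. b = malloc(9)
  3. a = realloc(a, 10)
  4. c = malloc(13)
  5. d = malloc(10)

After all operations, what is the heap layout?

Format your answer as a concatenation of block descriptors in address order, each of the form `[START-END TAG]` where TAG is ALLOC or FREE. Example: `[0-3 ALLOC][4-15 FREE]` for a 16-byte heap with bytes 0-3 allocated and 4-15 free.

Op 1: a = malloc(13) -> a = 0; heap: [0-12 ALLOC][13-46 FREE]
Op 2: b = malloc(9) -> b = 13; heap: [0-12 ALLOC][13-21 ALLOC][22-46 FREE]
Op 3: a = realloc(a, 10) -> a = 0; heap: [0-9 ALLOC][10-12 FREE][13-21 ALLOC][22-46 FREE]
Op 4: c = malloc(13) -> c = 22; heap: [0-9 ALLOC][10-12 FREE][13-21 ALLOC][22-34 ALLOC][35-46 FREE]
Op 5: d = malloc(10) -> d = 35; heap: [0-9 ALLOC][10-12 FREE][13-21 ALLOC][22-34 ALLOC][35-44 ALLOC][45-46 FREE]

Answer: [0-9 ALLOC][10-12 FREE][13-21 ALLOC][22-34 ALLOC][35-44 ALLOC][45-46 FREE]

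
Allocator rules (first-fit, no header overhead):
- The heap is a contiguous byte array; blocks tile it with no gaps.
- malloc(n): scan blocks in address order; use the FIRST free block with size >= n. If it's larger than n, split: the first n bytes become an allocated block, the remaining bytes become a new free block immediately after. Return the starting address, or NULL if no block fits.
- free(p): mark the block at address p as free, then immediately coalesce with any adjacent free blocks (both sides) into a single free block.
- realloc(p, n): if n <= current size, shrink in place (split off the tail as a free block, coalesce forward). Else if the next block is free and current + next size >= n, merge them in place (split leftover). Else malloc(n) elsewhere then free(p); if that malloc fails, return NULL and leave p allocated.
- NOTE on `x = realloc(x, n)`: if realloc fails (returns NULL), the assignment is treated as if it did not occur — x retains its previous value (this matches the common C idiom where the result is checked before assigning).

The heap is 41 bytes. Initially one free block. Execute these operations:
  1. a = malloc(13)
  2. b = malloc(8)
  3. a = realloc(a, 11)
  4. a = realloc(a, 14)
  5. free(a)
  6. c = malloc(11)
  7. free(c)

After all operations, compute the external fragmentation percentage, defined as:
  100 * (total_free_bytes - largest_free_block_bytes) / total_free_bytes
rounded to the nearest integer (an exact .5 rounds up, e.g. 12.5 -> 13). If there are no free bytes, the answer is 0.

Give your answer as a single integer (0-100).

Answer: 39

Derivation:
Op 1: a = malloc(13) -> a = 0; heap: [0-12 ALLOC][13-40 FREE]
Op 2: b = malloc(8) -> b = 13; heap: [0-12 ALLOC][13-20 ALLOC][21-40 FREE]
Op 3: a = realloc(a, 11) -> a = 0; heap: [0-10 ALLOC][11-12 FREE][13-20 ALLOC][21-40 FREE]
Op 4: a = realloc(a, 14) -> a = 21; heap: [0-12 FREE][13-20 ALLOC][21-34 ALLOC][35-40 FREE]
Op 5: free(a) -> (freed a); heap: [0-12 FREE][13-20 ALLOC][21-40 FREE]
Op 6: c = malloc(11) -> c = 0; heap: [0-10 ALLOC][11-12 FREE][13-20 ALLOC][21-40 FREE]
Op 7: free(c) -> (freed c); heap: [0-12 FREE][13-20 ALLOC][21-40 FREE]
Free blocks: [13 20] total_free=33 largest=20 -> 100*(33-20)/33 = 1300/33 ≈ 39.394 -> rounds to 39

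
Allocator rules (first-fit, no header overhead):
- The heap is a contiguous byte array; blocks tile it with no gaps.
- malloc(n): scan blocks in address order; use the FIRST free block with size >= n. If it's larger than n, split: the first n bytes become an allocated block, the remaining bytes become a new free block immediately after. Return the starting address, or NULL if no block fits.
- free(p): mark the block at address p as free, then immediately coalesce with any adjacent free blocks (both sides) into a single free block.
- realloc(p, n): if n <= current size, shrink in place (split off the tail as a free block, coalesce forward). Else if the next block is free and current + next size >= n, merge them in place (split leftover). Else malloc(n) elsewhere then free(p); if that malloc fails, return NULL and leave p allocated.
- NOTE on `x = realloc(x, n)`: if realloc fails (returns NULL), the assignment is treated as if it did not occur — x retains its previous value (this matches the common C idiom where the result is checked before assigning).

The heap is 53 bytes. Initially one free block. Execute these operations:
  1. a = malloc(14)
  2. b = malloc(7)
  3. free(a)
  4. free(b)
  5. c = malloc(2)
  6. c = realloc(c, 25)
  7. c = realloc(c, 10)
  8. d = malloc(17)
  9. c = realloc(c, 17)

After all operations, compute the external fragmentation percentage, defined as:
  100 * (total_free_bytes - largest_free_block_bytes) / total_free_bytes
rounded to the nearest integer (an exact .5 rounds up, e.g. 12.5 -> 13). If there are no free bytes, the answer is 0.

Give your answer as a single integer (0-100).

Answer: 47

Derivation:
Op 1: a = malloc(14) -> a = 0; heap: [0-13 ALLOC][14-52 FREE]
Op 2: b = malloc(7) -> b = 14; heap: [0-13 ALLOC][14-20 ALLOC][21-52 FREE]
Op 3: free(a) -> (freed a); heap: [0-13 FREE][14-20 ALLOC][21-52 FREE]
Op 4: free(b) -> (freed b); heap: [0-52 FREE]
Op 5: c = malloc(2) -> c = 0; heap: [0-1 ALLOC][2-52 FREE]
Op 6: c = realloc(c, 25) -> c = 0; heap: [0-24 ALLOC][25-52 FREE]
Op 7: c = realloc(c, 10) -> c = 0; heap: [0-9 ALLOC][10-52 FREE]
Op 8: d = malloc(17) -> d = 10; heap: [0-9 ALLOC][10-26 ALLOC][27-52 FREE]
Op 9: c = realloc(c, 17) -> c = 27; heap: [0-9 FREE][10-26 ALLOC][27-43 ALLOC][44-52 FREE]
Free blocks: [10 9] total_free=19 largest=10 -> 100*(19-10)/19 = 900/19 ≈ 47.368 -> rounds to 47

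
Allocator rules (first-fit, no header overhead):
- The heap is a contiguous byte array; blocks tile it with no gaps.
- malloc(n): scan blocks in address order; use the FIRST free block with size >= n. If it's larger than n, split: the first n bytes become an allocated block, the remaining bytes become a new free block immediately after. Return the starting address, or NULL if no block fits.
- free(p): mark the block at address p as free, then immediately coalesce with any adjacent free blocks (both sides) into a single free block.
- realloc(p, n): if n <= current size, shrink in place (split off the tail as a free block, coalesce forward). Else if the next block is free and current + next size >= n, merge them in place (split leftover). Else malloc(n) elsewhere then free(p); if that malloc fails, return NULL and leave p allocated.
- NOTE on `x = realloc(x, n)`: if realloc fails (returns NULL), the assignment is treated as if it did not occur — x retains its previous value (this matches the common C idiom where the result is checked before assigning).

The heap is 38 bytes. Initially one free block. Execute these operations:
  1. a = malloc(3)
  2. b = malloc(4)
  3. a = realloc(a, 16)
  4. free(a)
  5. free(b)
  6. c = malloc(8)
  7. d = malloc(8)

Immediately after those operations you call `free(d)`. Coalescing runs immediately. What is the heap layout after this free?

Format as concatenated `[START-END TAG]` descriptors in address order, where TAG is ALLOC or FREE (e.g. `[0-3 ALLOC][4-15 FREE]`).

Op 1: a = malloc(3) -> a = 0; heap: [0-2 ALLOC][3-37 FREE]
Op 2: b = malloc(4) -> b = 3; heap: [0-2 ALLOC][3-6 ALLOC][7-37 FREE]
Op 3: a = realloc(a, 16) -> a = 7; heap: [0-2 FREE][3-6 ALLOC][7-22 ALLOC][23-37 FREE]
Op 4: free(a) -> (freed a); heap: [0-2 FREE][3-6 ALLOC][7-37 FREE]
Op 5: free(b) -> (freed b); heap: [0-37 FREE]
Op 6: c = malloc(8) -> c = 0; heap: [0-7 ALLOC][8-37 FREE]
Op 7: d = malloc(8) -> d = 8; heap: [0-7 ALLOC][8-15 ALLOC][16-37 FREE]
free(d): d = 8 -> block [8-15 ALLOC]; mark free, coalesce with adjacent free neighbors -> [0-7 ALLOC][8-37 FREE]

Answer: [0-7 ALLOC][8-37 FREE]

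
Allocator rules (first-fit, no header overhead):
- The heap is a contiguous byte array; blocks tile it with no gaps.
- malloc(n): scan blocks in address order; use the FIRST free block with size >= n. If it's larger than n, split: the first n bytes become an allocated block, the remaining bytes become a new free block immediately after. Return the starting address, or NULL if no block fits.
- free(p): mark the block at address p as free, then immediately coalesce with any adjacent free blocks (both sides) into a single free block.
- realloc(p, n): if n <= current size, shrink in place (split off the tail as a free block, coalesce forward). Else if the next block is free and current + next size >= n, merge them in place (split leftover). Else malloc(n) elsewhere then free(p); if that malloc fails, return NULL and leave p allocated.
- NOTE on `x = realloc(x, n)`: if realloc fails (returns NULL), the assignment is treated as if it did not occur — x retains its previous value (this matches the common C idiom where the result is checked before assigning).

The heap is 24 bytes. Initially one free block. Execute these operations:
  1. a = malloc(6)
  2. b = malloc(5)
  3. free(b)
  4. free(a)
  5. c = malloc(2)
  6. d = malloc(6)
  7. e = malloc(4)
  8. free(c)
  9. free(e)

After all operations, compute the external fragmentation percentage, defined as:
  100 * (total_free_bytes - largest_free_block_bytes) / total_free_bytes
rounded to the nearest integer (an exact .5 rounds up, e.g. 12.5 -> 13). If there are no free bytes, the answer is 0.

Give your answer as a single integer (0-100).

Op 1: a = malloc(6) -> a = 0; heap: [0-5 ALLOC][6-23 FREE]
Op 2: b = malloc(5) -> b = 6; heap: [0-5 ALLOC][6-10 ALLOC][11-23 FREE]
Op 3: free(b) -> (freed b); heap: [0-5 ALLOC][6-23 FREE]
Op 4: free(a) -> (freed a); heap: [0-23 FREE]
Op 5: c = malloc(2) -> c = 0; heap: [0-1 ALLOC][2-23 FREE]
Op 6: d = malloc(6) -> d = 2; heap: [0-1 ALLOC][2-7 ALLOC][8-23 FREE]
Op 7: e = malloc(4) -> e = 8; heap: [0-1 ALLOC][2-7 ALLOC][8-11 ALLOC][12-23 FREE]
Op 8: free(c) -> (freed c); heap: [0-1 FREE][2-7 ALLOC][8-11 ALLOC][12-23 FREE]
Op 9: free(e) -> (freed e); heap: [0-1 FREE][2-7 ALLOC][8-23 FREE]
Free blocks: [2 16] total_free=18 largest=16 -> 100*(18-16)/18 = 200/18 ≈ 11.111 -> rounds to 11

Answer: 11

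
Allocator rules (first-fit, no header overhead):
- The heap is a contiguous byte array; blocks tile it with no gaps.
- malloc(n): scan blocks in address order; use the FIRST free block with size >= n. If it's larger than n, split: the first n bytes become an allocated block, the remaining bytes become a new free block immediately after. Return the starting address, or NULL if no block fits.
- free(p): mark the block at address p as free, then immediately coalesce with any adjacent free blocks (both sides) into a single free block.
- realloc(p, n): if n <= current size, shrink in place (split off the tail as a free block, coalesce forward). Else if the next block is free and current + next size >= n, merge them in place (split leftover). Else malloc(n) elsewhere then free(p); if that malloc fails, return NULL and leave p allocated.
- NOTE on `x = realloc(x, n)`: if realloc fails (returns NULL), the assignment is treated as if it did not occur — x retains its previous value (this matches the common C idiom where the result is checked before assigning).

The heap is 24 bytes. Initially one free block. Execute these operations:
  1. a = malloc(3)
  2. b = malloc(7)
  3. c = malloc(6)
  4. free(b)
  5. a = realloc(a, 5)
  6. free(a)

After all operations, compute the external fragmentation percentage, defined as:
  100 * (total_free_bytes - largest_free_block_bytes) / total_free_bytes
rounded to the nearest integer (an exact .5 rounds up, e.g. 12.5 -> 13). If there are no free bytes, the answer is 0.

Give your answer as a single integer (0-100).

Answer: 44

Derivation:
Op 1: a = malloc(3) -> a = 0; heap: [0-2 ALLOC][3-23 FREE]
Op 2: b = malloc(7) -> b = 3; heap: [0-2 ALLOC][3-9 ALLOC][10-23 FREE]
Op 3: c = malloc(6) -> c = 10; heap: [0-2 ALLOC][3-9 ALLOC][10-15 ALLOC][16-23 FREE]
Op 4: free(b) -> (freed b); heap: [0-2 ALLOC][3-9 FREE][10-15 ALLOC][16-23 FREE]
Op 5: a = realloc(a, 5) -> a = 0; heap: [0-4 ALLOC][5-9 FREE][10-15 ALLOC][16-23 FREE]
Op 6: free(a) -> (freed a); heap: [0-9 FREE][10-15 ALLOC][16-23 FREE]
Free blocks: [10 8] total_free=18 largest=10 -> 100*(18-10)/18 = 800/18 ≈ 44.444 -> rounds to 44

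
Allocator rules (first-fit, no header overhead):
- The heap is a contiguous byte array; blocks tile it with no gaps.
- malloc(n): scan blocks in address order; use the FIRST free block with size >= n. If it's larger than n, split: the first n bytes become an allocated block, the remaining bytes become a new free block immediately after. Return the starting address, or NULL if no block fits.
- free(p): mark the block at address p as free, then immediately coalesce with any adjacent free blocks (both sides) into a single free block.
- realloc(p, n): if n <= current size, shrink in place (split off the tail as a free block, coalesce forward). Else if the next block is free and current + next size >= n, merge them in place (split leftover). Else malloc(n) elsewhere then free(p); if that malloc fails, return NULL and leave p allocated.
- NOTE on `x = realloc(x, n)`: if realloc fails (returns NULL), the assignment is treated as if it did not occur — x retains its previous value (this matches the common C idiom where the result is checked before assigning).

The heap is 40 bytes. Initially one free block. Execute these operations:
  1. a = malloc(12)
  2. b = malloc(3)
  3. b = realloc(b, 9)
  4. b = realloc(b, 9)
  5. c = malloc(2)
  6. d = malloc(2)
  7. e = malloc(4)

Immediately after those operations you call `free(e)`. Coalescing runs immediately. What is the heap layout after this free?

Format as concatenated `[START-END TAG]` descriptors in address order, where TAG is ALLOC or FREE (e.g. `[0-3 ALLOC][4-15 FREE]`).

Op 1: a = malloc(12) -> a = 0; heap: [0-11 ALLOC][12-39 FREE]
Op 2: b = malloc(3) -> b = 12; heap: [0-11 ALLOC][12-14 ALLOC][15-39 FREE]
Op 3: b = realloc(b, 9) -> b = 12; heap: [0-11 ALLOC][12-20 ALLOC][21-39 FREE]
Op 4: b = realloc(b, 9) -> b = 12; heap: [0-11 ALLOC][12-20 ALLOC][21-39 FREE]
Op 5: c = malloc(2) -> c = 21; heap: [0-11 ALLOC][12-20 ALLOC][21-22 ALLOC][23-39 FREE]
Op 6: d = malloc(2) -> d = 23; heap: [0-11 ALLOC][12-20 ALLOC][21-22 ALLOC][23-24 ALLOC][25-39 FREE]
Op 7: e = malloc(4) -> e = 25; heap: [0-11 ALLOC][12-20 ALLOC][21-22 ALLOC][23-24 ALLOC][25-28 ALLOC][29-39 FREE]
free(e): e = 25 -> block [25-28 ALLOC]; mark free, coalesce with adjacent free neighbors -> [0-11 ALLOC][12-20 ALLOC][21-22 ALLOC][23-24 ALLOC][25-39 FREE]

Answer: [0-11 ALLOC][12-20 ALLOC][21-22 ALLOC][23-24 ALLOC][25-39 FREE]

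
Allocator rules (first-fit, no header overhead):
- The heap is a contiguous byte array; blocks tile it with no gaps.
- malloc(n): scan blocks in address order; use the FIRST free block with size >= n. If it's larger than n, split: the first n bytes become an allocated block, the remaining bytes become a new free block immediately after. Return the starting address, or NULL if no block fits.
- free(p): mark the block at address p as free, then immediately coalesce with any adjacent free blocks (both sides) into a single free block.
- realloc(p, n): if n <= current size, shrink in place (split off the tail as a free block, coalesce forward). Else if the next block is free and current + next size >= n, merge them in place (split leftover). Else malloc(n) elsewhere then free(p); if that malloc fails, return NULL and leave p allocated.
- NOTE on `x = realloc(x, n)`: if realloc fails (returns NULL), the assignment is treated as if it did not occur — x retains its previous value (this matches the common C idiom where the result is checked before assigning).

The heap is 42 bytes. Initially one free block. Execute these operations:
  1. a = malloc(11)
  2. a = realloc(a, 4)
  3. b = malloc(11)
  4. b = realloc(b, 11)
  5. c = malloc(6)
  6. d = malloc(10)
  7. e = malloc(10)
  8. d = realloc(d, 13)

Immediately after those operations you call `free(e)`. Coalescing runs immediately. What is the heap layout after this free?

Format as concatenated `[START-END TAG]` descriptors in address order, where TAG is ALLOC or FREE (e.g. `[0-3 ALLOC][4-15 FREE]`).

Op 1: a = malloc(11) -> a = 0; heap: [0-10 ALLOC][11-41 FREE]
Op 2: a = realloc(a, 4) -> a = 0; heap: [0-3 ALLOC][4-41 FREE]
Op 3: b = malloc(11) -> b = 4; heap: [0-3 ALLOC][4-14 ALLOC][15-41 FREE]
Op 4: b = realloc(b, 11) -> b = 4; heap: [0-3 ALLOC][4-14 ALLOC][15-41 FREE]
Op 5: c = malloc(6) -> c = 15; heap: [0-3 ALLOC][4-14 ALLOC][15-20 ALLOC][21-41 FREE]
Op 6: d = malloc(10) -> d = 21; heap: [0-3 ALLOC][4-14 ALLOC][15-20 ALLOC][21-30 ALLOC][31-41 FREE]
Op 7: e = malloc(10) -> e = 31; heap: [0-3 ALLOC][4-14 ALLOC][15-20 ALLOC][21-30 ALLOC][31-40 ALLOC][41-41 FREE]
Op 8: d = realloc(d, 13) -> NULL (d unchanged); heap: [0-3 ALLOC][4-14 ALLOC][15-20 ALLOC][21-30 ALLOC][31-40 ALLOC][41-41 FREE]
free(e): e = 31 -> block [31-40 ALLOC]; mark free, coalesce with adjacent free neighbors -> [0-3 ALLOC][4-14 ALLOC][15-20 ALLOC][21-30 ALLOC][31-41 FREE]

Answer: [0-3 ALLOC][4-14 ALLOC][15-20 ALLOC][21-30 ALLOC][31-41 FREE]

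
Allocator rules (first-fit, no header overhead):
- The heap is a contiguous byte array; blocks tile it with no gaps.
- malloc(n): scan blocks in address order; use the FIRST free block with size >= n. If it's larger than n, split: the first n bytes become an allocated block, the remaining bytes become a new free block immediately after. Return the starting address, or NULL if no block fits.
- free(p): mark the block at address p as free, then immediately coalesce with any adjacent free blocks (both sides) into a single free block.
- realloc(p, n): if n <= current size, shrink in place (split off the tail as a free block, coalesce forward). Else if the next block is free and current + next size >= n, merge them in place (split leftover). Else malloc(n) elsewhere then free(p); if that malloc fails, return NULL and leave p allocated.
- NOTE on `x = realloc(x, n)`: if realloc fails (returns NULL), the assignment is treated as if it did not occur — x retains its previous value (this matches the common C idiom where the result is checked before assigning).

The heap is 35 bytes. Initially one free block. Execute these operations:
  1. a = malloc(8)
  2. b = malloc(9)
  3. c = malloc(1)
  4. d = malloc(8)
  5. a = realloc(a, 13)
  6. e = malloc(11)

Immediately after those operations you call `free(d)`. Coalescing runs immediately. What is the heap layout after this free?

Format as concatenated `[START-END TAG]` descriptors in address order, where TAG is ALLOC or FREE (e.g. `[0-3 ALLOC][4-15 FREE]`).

Op 1: a = malloc(8) -> a = 0; heap: [0-7 ALLOC][8-34 FREE]
Op 2: b = malloc(9) -> b = 8; heap: [0-7 ALLOC][8-16 ALLOC][17-34 FREE]
Op 3: c = malloc(1) -> c = 17; heap: [0-7 ALLOC][8-16 ALLOC][17-17 ALLOC][18-34 FREE]
Op 4: d = malloc(8) -> d = 18; heap: [0-7 ALLOC][8-16 ALLOC][17-17 ALLOC][18-25 ALLOC][26-34 FREE]
Op 5: a = realloc(a, 13) -> NULL (a unchanged); heap: [0-7 ALLOC][8-16 ALLOC][17-17 ALLOC][18-25 ALLOC][26-34 FREE]
Op 6: e = malloc(11) -> e = NULL; heap: [0-7 ALLOC][8-16 ALLOC][17-17 ALLOC][18-25 ALLOC][26-34 FREE]
free(d): d = 18 -> block [18-25 ALLOC]; mark free, coalesce with adjacent free neighbors -> [0-7 ALLOC][8-16 ALLOC][17-17 ALLOC][18-34 FREE]

Answer: [0-7 ALLOC][8-16 ALLOC][17-17 ALLOC][18-34 FREE]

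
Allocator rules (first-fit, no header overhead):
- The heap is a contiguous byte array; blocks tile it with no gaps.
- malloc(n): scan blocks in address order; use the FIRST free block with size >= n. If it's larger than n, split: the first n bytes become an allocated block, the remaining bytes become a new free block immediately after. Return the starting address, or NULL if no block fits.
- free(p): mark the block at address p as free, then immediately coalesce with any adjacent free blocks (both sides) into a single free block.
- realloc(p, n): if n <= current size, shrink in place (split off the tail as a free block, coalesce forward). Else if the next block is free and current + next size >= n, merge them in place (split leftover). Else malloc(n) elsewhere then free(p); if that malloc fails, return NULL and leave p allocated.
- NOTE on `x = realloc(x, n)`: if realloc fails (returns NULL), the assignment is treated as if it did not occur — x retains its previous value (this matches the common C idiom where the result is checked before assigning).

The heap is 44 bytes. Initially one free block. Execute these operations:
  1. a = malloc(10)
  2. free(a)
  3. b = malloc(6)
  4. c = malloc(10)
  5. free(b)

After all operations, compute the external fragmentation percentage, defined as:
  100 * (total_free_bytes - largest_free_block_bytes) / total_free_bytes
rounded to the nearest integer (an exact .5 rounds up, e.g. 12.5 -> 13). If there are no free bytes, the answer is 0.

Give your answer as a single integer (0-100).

Op 1: a = malloc(10) -> a = 0; heap: [0-9 ALLOC][10-43 FREE]
Op 2: free(a) -> (freed a); heap: [0-43 FREE]
Op 3: b = malloc(6) -> b = 0; heap: [0-5 ALLOC][6-43 FREE]
Op 4: c = malloc(10) -> c = 6; heap: [0-5 ALLOC][6-15 ALLOC][16-43 FREE]
Op 5: free(b) -> (freed b); heap: [0-5 FREE][6-15 ALLOC][16-43 FREE]
Free blocks: [6 28] total_free=34 largest=28 -> 100*(34-28)/34 = 600/34 ≈ 17.647 -> rounds to 18

Answer: 18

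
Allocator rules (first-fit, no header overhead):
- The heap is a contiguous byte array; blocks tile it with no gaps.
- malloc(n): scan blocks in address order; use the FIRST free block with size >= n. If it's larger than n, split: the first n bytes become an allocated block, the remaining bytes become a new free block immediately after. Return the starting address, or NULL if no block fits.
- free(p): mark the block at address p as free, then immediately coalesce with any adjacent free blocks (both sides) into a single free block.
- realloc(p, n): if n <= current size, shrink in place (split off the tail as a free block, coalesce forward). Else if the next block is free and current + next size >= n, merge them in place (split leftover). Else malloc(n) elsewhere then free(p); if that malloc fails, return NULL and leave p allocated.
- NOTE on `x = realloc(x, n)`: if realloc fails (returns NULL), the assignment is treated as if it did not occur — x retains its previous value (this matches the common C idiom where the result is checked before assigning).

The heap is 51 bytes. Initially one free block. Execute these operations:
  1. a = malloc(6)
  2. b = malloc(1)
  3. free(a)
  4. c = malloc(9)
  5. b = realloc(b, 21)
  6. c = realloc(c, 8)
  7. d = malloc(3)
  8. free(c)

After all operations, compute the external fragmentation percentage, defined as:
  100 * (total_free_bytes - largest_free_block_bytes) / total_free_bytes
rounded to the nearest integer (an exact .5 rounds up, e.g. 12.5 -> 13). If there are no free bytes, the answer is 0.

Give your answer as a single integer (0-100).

Answer: 48

Derivation:
Op 1: a = malloc(6) -> a = 0; heap: [0-5 ALLOC][6-50 FREE]
Op 2: b = malloc(1) -> b = 6; heap: [0-5 ALLOC][6-6 ALLOC][7-50 FREE]
Op 3: free(a) -> (freed a); heap: [0-5 FREE][6-6 ALLOC][7-50 FREE]
Op 4: c = malloc(9) -> c = 7; heap: [0-5 FREE][6-6 ALLOC][7-15 ALLOC][16-50 FREE]
Op 5: b = realloc(b, 21) -> b = 16; heap: [0-6 FREE][7-15 ALLOC][16-36 ALLOC][37-50 FREE]
Op 6: c = realloc(c, 8) -> c = 7; heap: [0-6 FREE][7-14 ALLOC][15-15 FREE][16-36 ALLOC][37-50 FREE]
Op 7: d = malloc(3) -> d = 0; heap: [0-2 ALLOC][3-6 FREE][7-14 ALLOC][15-15 FREE][16-36 ALLOC][37-50 FREE]
Op 8: free(c) -> (freed c); heap: [0-2 ALLOC][3-15 FREE][16-36 ALLOC][37-50 FREE]
Free blocks: [13 14] total_free=27 largest=14 -> 100*(27-14)/27 = 1300/27 ≈ 48.148 -> rounds to 48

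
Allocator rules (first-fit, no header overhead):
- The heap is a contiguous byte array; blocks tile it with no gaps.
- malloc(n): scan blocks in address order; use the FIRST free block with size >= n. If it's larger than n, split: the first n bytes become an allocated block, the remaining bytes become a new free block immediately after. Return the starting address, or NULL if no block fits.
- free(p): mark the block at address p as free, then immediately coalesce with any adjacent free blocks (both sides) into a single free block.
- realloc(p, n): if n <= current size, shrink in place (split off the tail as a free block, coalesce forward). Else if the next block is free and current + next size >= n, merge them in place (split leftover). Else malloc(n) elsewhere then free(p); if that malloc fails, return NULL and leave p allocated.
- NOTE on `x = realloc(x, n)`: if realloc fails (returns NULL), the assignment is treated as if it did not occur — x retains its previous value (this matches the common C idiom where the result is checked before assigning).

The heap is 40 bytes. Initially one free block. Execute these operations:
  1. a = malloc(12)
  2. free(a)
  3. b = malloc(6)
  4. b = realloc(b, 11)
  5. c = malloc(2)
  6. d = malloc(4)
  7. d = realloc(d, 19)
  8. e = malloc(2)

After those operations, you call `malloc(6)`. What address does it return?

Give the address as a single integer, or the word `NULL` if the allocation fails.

Answer: 34

Derivation:
Op 1: a = malloc(12) -> a = 0; heap: [0-11 ALLOC][12-39 FREE]
Op 2: free(a) -> (freed a); heap: [0-39 FREE]
Op 3: b = malloc(6) -> b = 0; heap: [0-5 ALLOC][6-39 FREE]
Op 4: b = realloc(b, 11) -> b = 0; heap: [0-10 ALLOC][11-39 FREE]
Op 5: c = malloc(2) -> c = 11; heap: [0-10 ALLOC][11-12 ALLOC][13-39 FREE]
Op 6: d = malloc(4) -> d = 13; heap: [0-10 ALLOC][11-12 ALLOC][13-16 ALLOC][17-39 FREE]
Op 7: d = realloc(d, 19) -> d = 13; heap: [0-10 ALLOC][11-12 ALLOC][13-31 ALLOC][32-39 FREE]
Op 8: e = malloc(2) -> e = 32; heap: [0-10 ALLOC][11-12 ALLOC][13-31 ALLOC][32-33 ALLOC][34-39 FREE]
malloc(6): first-fit scan over [0-10 ALLOC][11-12 ALLOC][13-31 ALLOC][32-33 ALLOC][34-39 FREE] -> 34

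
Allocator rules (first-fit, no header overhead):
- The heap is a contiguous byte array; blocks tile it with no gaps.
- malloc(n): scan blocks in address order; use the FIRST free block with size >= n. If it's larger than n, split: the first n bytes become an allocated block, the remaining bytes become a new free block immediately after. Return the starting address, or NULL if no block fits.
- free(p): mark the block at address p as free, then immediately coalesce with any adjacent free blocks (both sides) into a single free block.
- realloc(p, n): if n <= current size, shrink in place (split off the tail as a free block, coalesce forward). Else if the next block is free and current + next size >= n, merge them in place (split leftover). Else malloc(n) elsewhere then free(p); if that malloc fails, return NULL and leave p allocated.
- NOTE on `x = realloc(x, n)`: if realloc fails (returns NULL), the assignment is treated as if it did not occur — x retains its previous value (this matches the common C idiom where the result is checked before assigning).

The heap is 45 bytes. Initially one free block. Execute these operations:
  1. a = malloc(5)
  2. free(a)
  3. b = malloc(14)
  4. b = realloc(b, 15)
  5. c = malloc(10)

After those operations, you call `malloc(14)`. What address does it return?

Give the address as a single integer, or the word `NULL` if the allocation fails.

Answer: 25

Derivation:
Op 1: a = malloc(5) -> a = 0; heap: [0-4 ALLOC][5-44 FREE]
Op 2: free(a) -> (freed a); heap: [0-44 FREE]
Op 3: b = malloc(14) -> b = 0; heap: [0-13 ALLOC][14-44 FREE]
Op 4: b = realloc(b, 15) -> b = 0; heap: [0-14 ALLOC][15-44 FREE]
Op 5: c = malloc(10) -> c = 15; heap: [0-14 ALLOC][15-24 ALLOC][25-44 FREE]
malloc(14): first-fit scan over [0-14 ALLOC][15-24 ALLOC][25-44 FREE] -> 25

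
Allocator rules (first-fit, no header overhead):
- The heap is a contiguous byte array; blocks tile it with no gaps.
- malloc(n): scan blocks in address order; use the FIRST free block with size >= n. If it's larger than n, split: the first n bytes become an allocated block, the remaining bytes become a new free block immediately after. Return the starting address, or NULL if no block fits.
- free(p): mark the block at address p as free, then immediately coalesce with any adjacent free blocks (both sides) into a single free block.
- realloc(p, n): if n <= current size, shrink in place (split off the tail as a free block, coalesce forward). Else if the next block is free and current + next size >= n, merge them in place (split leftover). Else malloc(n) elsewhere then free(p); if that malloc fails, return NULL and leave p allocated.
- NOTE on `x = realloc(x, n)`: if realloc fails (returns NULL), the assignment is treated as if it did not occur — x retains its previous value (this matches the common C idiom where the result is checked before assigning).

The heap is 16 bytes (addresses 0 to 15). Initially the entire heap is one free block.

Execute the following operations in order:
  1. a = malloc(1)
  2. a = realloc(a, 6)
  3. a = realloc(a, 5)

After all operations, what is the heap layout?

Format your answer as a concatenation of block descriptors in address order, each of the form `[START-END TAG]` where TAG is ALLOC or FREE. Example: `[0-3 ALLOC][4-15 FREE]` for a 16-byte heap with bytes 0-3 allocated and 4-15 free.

Op 1: a = malloc(1) -> a = 0; heap: [0-0 ALLOC][1-15 FREE]
Op 2: a = realloc(a, 6) -> a = 0; heap: [0-5 ALLOC][6-15 FREE]
Op 3: a = realloc(a, 5) -> a = 0; heap: [0-4 ALLOC][5-15 FREE]

Answer: [0-4 ALLOC][5-15 FREE]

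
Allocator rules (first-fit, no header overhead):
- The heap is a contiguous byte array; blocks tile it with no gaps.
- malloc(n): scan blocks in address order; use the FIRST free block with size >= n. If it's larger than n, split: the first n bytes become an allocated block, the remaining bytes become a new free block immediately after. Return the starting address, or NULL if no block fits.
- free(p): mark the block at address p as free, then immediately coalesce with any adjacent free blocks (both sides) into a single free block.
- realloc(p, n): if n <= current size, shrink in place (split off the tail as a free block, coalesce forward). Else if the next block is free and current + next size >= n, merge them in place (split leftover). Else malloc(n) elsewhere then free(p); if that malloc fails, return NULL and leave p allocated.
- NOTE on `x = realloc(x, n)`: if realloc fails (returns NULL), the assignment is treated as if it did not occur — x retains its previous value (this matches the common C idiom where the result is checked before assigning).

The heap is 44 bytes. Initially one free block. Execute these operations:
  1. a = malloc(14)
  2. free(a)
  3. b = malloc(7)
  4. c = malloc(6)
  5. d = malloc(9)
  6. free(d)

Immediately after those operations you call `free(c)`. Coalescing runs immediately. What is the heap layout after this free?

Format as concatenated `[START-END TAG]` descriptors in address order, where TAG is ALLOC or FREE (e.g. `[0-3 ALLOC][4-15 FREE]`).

Op 1: a = malloc(14) -> a = 0; heap: [0-13 ALLOC][14-43 FREE]
Op 2: free(a) -> (freed a); heap: [0-43 FREE]
Op 3: b = malloc(7) -> b = 0; heap: [0-6 ALLOC][7-43 FREE]
Op 4: c = malloc(6) -> c = 7; heap: [0-6 ALLOC][7-12 ALLOC][13-43 FREE]
Op 5: d = malloc(9) -> d = 13; heap: [0-6 ALLOC][7-12 ALLOC][13-21 ALLOC][22-43 FREE]
Op 6: free(d) -> (freed d); heap: [0-6 ALLOC][7-12 ALLOC][13-43 FREE]
free(c): c = 7 -> block [7-12 ALLOC]; mark free, coalesce with adjacent free neighbors -> [0-6 ALLOC][7-43 FREE]

Answer: [0-6 ALLOC][7-43 FREE]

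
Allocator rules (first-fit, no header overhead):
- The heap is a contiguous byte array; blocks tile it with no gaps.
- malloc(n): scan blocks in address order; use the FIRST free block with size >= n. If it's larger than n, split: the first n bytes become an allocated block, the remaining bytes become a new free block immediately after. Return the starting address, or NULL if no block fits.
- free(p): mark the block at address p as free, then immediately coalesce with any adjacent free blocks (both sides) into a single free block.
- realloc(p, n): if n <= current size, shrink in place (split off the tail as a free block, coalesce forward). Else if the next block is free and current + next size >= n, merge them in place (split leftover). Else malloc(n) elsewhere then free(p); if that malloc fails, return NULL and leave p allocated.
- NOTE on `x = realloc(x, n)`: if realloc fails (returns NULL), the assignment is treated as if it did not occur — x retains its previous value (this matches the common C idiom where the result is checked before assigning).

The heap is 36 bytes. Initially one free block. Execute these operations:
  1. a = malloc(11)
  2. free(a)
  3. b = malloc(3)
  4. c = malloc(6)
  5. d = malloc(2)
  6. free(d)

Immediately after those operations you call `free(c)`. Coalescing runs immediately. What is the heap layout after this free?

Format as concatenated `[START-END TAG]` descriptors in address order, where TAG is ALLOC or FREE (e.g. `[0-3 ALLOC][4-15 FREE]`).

Op 1: a = malloc(11) -> a = 0; heap: [0-10 ALLOC][11-35 FREE]
Op 2: free(a) -> (freed a); heap: [0-35 FREE]
Op 3: b = malloc(3) -> b = 0; heap: [0-2 ALLOC][3-35 FREE]
Op 4: c = malloc(6) -> c = 3; heap: [0-2 ALLOC][3-8 ALLOC][9-35 FREE]
Op 5: d = malloc(2) -> d = 9; heap: [0-2 ALLOC][3-8 ALLOC][9-10 ALLOC][11-35 FREE]
Op 6: free(d) -> (freed d); heap: [0-2 ALLOC][3-8 ALLOC][9-35 FREE]
free(c): c = 3 -> block [3-8 ALLOC]; mark free, coalesce with adjacent free neighbors -> [0-2 ALLOC][3-35 FREE]

Answer: [0-2 ALLOC][3-35 FREE]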